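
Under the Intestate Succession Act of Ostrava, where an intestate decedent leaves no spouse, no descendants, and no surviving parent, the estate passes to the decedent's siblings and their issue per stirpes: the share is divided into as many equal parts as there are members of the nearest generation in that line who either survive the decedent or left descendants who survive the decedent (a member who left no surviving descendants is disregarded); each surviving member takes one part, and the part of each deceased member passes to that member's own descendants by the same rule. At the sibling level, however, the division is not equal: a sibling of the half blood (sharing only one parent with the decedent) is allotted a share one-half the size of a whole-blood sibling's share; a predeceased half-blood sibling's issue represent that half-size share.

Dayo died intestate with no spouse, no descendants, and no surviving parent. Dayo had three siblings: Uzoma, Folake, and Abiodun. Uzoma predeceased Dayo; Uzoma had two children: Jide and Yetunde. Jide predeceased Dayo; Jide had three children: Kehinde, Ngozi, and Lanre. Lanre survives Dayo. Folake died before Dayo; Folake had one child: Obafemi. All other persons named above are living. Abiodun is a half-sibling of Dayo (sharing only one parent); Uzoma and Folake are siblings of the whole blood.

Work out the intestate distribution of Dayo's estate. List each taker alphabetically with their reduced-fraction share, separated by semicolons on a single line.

No spouse, descendants, or parent survives, so the estate passes to Dayo's siblings per stirpes.
Half-blood siblings count for one-half the weight of whole-blood siblings at the initial division.
Dividing 1 in proportion to weights (total weight 5/2): Uzoma (weight 1) → 2/5; Folake (weight 1) → 2/5; Abiodun (weight 1/2) → 1/5.
Uzoma predeceased; the 2/5 allotted to Uzoma's branch passes to Uzoma's issue by representation.
The 2/5 is divided into 2 equal shares of 1/5 among Jide, Yetunde.
Jide predeceased; the 1/5 allotted to Jide's branch passes to Jide's issue by representation.
The 1/5 is divided into 3 equal shares of 1/15 among Kehinde, Ngozi, Lanre.
Kehinde is living and takes 1/15.
Ngozi is living and takes 1/15.
Lanre is living and takes 1/15.
Yetunde is living and takes 1/5.
Folake predeceased; the 2/5 allotted to Folake's branch passes to Folake's issue by representation.
Obafemi is the sole taker at this level and receives the full 2/5.
Abiodun is living and takes 1/5.

Abiodun 1/5; Kehinde 1/15; Lanre 1/15; Ngozi 1/15; Obafemi 2/5; Yetunde 1/5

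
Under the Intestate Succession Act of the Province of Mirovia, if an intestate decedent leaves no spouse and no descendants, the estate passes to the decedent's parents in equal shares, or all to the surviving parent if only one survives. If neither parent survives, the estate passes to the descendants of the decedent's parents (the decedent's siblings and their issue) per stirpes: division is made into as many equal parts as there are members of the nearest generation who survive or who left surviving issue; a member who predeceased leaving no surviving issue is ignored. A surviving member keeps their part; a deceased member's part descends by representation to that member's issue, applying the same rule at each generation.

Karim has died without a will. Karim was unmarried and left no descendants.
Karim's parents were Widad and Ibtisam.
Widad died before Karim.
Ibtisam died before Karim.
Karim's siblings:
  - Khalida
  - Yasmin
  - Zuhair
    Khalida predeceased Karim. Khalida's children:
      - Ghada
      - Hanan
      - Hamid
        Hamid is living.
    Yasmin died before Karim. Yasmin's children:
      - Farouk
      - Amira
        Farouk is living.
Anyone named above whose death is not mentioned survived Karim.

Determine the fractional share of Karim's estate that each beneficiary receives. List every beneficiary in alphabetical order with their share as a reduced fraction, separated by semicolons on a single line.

Neither parent survives and there are no descendants, so the estate passes to Karim's siblings and their issue per stirpes.
The estate is divided into 3 equal shares of 1/3 among Khalida, Yasmin, Zuhair.
Khalida predeceased; the 1/3 allotted to Khalida's branch passes to Khalida's issue by representation.
The 1/3 is divided into 3 equal shares of 1/9 among Ghada, Hanan, Hamid.
Ghada is living and takes 1/9.
Hanan is living and takes 1/9.
Hamid is living and takes 1/9.
Yasmin predeceased; the 1/3 allotted to Yasmin's branch passes to Yasmin's issue by representation.
The 1/3 is divided into 2 equal shares of 1/6 among Farouk, Amira.
Farouk is living and takes 1/6.
Amira is living and takes 1/6.
Zuhair is living and takes 1/3.

Amira 1/6; Farouk 1/6; Ghada 1/9; Hamid 1/9; Hanan 1/9; Zuhair 1/3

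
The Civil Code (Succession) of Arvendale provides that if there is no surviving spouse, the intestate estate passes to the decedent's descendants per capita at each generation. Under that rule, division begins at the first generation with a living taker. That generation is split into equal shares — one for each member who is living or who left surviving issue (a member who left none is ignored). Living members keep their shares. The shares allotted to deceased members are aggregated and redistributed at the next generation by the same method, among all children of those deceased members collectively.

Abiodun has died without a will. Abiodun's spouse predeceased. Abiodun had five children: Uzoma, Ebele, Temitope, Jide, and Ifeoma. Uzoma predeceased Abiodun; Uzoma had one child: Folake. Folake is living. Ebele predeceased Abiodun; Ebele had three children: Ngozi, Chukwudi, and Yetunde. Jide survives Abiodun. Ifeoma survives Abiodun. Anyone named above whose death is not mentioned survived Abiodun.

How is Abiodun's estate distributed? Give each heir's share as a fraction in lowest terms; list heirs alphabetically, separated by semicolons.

Chukwudi 1/10; Folake 1/10; Ifeoma 1/5; Jide 1/5; Ngozi 1/10; Temitope 1/5; Yetunde 1/10

There is no surviving spouse, so the entire estate passes to Abiodun's descendants per capita at each generation.
At generation 1 (Uzoma, Ebele, Temitope, Jide, Ifeoma) there are 5 shares of (1)/5 = 1/5 each.
Living: Temitope, Jide, and Ifeoma — each takes 1/5.
Deceased: Uzoma and Ebele. Their combined 2/5 is pooled and carried to generation 2.
At generation 2 (Folake, Ngozi, Chukwudi, Yetunde) there are 4 shares of (2/5)/4 = 1/10 each.
Living: Folake, Ngozi, Chukwudi, and Yetunde — each takes 1/10.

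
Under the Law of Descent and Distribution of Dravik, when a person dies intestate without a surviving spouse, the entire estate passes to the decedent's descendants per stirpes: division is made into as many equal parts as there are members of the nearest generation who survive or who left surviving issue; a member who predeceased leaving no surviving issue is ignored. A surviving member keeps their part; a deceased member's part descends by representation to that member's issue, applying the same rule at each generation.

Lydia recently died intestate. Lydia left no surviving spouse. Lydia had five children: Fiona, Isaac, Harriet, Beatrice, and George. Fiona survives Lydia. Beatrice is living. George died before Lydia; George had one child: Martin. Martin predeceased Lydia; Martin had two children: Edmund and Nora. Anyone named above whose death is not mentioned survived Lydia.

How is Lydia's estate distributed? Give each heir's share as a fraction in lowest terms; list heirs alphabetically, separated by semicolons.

There is no surviving spouse, so the entire estate passes to Lydia's descendants per stirpes.
The estate is divided into 5 equal shares of 1/5 among Fiona, Isaac, Harriet, Beatrice, George.
Fiona is living and takes 1/5.
Isaac is living and takes 1/5.
Harriet is living and takes 1/5.
Beatrice is living and takes 1/5.
George predeceased; the 1/5 allotted to George's branch passes to George's issue by representation.
Martin's line is the sole branch at this level, so the full 1/5 passes to Martin's issue by representation.
The 1/5 is divided into 2 equal shares of 1/10 among Edmund, Nora.
Edmund is living and takes 1/10.
Nora is living and takes 1/10.

Beatrice 1/5; Edmund 1/10; Fiona 1/5; Harriet 1/5; Isaac 1/5; Nora 1/10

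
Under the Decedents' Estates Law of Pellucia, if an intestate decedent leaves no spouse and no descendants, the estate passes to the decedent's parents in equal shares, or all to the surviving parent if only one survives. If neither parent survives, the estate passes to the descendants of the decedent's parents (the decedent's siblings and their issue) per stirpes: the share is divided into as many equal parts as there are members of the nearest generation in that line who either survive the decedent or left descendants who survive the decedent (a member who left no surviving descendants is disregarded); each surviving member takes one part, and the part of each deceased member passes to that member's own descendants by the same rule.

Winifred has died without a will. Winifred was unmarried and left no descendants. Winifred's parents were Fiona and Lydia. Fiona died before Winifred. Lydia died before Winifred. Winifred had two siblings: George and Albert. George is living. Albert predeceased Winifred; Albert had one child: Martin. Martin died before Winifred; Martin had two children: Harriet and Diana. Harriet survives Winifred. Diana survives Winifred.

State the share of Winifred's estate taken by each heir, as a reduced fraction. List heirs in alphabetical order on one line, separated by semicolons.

Neither parent survives and there are no descendants, so the estate passes to Winifred's siblings and their issue per stirpes.
The estate is divided into 2 equal shares of 1/2 among George, Albert.
George is living and takes 1/2.
Albert predeceased; the 1/2 allotted to Albert's branch passes to Albert's issue by representation.
Martin's line is the sole branch at this level, so the full 1/2 passes to Martin's issue by representation.
The 1/2 is divided into 2 equal shares of 1/4 among Harriet, Diana.
Harriet is living and takes 1/4.
Diana is living and takes 1/4.

Diana 1/4; George 1/2; Harriet 1/4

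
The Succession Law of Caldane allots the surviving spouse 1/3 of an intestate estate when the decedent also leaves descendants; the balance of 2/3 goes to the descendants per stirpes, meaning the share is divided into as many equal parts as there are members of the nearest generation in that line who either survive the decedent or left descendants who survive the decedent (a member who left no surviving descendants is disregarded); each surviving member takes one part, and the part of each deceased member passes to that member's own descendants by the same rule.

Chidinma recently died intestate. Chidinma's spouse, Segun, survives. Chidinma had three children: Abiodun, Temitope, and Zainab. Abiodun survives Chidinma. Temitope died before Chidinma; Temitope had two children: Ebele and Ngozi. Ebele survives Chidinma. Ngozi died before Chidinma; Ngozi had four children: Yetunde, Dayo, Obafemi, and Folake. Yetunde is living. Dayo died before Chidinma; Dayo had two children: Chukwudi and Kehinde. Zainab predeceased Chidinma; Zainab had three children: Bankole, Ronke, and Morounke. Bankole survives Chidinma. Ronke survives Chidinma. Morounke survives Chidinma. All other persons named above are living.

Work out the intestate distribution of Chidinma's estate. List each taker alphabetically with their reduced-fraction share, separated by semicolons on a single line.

Abiodun 2/9; Bankole 2/27; Chukwudi 1/72; Ebele 1/9; Folake 1/36; Kehinde 1/72; Morounke 2/27; Obafemi 1/36; Ronke 2/27; Segun 1/3; Yetunde 1/36

Segun, as surviving spouse, takes 1/3.
The remaining 2/3 passes to Chidinma's descendants per stirpes.
The 2/3 is divided into 3 equal shares of 2/9 among Abiodun, Temitope, Zainab.
Abiodun is living and takes 2/9.
Temitope predeceased; the 2/9 allotted to Temitope's branch passes to Temitope's issue by representation.
The 2/9 is divided into 2 equal shares of 1/9 among Ebele, Ngozi.
Ebele is living and takes 1/9.
Ngozi predeceased; the 1/9 allotted to Ngozi's branch passes to Ngozi's issue by representation.
The 1/9 is divided into 4 equal shares of 1/36 among Yetunde, Dayo, Obafemi, Folake.
Yetunde is living and takes 1/36.
Dayo predeceased; the 1/36 allotted to Dayo's branch passes to Dayo's issue by representation.
The 1/36 is divided into 2 equal shares of 1/72 among Chukwudi, Kehinde.
Chukwudi is living and takes 1/72.
Kehinde is living and takes 1/72.
Obafemi is living and takes 1/36.
Folake is living and takes 1/36.
Zainab predeceased; the 2/9 allotted to Zainab's branch passes to Zainab's issue by representation.
The 2/9 is divided into 3 equal shares of 2/27 among Bankole, Ronke, Morounke.
Bankole is living and takes 2/27.
Ronke is living and takes 2/27.
Morounke is living and takes 2/27.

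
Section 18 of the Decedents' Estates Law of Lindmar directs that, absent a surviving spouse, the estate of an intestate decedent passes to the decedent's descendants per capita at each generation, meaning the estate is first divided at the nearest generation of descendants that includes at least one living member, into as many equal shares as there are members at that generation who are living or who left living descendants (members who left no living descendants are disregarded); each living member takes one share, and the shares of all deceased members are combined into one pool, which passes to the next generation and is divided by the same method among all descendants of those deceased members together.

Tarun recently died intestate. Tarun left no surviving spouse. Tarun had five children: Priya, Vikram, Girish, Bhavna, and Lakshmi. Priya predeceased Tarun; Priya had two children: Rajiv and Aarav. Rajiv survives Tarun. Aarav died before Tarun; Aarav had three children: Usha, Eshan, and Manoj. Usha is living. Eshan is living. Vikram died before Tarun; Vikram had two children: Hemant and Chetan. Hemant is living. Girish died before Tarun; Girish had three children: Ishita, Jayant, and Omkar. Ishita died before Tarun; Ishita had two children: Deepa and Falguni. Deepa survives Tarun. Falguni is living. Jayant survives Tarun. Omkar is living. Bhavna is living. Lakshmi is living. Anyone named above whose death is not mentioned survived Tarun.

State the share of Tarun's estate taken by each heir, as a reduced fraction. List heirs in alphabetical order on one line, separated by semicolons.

There is no surviving spouse, so the entire estate passes to Tarun's descendants per capita at each generation.
At generation 1 (Priya, Vikram, Girish, Bhavna, Lakshmi) there are 5 shares of (1)/5 = 1/5 each.
Living: Bhavna and Lakshmi — each takes 1/5.
Deceased: Priya, Vikram, and Girish. Their combined 3/5 is pooled and carried to generation 2.
At generation 2 (Rajiv, Aarav, Hemant, Chetan, Ishita, Jayant, Omkar) there are 7 shares of (3/5)/7 = 3/35 each.
Living: Rajiv, Hemant, Chetan, Jayant, and Omkar — each takes 3/35.
Deceased: Aarav and Ishita. Their combined 6/35 is pooled and carried to generation 3.
At generation 3 (Usha, Eshan, Manoj, Deepa, Falguni) there are 5 shares of (6/35)/5 = 6/175 each.
Living: Usha, Eshan, Manoj, Deepa, and Falguni — each takes 6/175.

Bhavna 1/5; Chetan 3/35; Deepa 6/175; Eshan 6/175; Falguni 6/175; Hemant 3/35; Jayant 3/35; Lakshmi 1/5; Manoj 6/175; Omkar 3/35; Rajiv 3/35; Usha 6/175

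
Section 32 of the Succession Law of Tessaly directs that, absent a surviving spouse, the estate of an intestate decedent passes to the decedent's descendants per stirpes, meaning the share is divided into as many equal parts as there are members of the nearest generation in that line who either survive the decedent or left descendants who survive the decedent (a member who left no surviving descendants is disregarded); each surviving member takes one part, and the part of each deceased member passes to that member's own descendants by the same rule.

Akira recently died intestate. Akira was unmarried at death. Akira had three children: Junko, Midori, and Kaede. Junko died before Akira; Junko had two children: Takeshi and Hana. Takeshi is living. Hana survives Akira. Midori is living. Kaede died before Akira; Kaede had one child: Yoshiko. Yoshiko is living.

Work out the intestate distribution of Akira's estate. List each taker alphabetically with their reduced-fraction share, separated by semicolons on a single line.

There is no surviving spouse, so the entire estate passes to Akira's descendants per stirpes.
The estate is divided into 3 equal shares of 1/3 among Junko, Midori, Kaede.
Junko predeceased; the 1/3 allotted to Junko's branch passes to Junko's issue by representation.
The 1/3 is divided into 2 equal shares of 1/6 among Takeshi, Hana.
Takeshi is living and takes 1/6.
Hana is living and takes 1/6.
Midori is living and takes 1/3.
Kaede predeceased; the 1/3 allotted to Kaede's branch passes to Kaede's issue by representation.
Yoshiko is the sole taker at this level and receives the full 1/3.

Hana 1/6; Midori 1/3; Takeshi 1/6; Yoshiko 1/3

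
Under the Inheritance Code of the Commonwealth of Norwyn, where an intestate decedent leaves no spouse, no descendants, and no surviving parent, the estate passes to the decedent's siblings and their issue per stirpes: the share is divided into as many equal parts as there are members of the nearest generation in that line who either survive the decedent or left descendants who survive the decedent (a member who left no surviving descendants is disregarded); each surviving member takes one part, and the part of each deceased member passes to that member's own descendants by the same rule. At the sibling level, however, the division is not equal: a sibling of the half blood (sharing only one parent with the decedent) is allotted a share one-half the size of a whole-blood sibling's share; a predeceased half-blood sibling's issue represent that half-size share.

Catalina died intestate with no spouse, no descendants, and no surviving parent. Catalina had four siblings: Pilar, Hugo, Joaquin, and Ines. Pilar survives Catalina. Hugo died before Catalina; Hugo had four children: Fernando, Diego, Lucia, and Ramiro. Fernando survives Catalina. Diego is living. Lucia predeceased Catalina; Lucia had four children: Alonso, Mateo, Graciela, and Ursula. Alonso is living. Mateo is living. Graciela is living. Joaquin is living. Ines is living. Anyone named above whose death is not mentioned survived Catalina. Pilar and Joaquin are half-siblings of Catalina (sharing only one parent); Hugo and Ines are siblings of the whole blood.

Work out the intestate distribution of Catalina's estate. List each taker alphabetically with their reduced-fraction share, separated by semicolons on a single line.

Alonso 1/48; Diego 1/12; Fernando 1/12; Graciela 1/48; Ines 1/3; Joaquin 1/6; Mateo 1/48; Pilar 1/6; Ramiro 1/12; Ursula 1/48

No spouse, descendants, or parent survives, so the estate passes to Catalina's siblings per stirpes.
Half-blood siblings count for one-half the weight of whole-blood siblings at the initial division.
Dividing 1 in proportion to weights (total weight 3): Pilar (weight 1/2) → 1/6; Hugo (weight 1) → 1/3; Joaquin (weight 1/2) → 1/6; Ines (weight 1) → 1/3.
Pilar is living and takes 1/6.
Hugo predeceased; the 1/3 allotted to Hugo's branch passes to Hugo's issue by representation.
The 1/3 is divided into 4 equal shares of 1/12 among Fernando, Diego, Lucia, Ramiro.
Fernando is living and takes 1/12.
Diego is living and takes 1/12.
Lucia predeceased; the 1/12 allotted to Lucia's branch passes to Lucia's issue by representation.
The 1/12 is divided into 4 equal shares of 1/48 among Alonso, Mateo, Graciela, Ursula.
Alonso is living and takes 1/48.
Mateo is living and takes 1/48.
Graciela is living and takes 1/48.
Ursula is living and takes 1/48.
Ramiro is living and takes 1/12.
Joaquin is living and takes 1/6.
Ines is living and takes 1/3.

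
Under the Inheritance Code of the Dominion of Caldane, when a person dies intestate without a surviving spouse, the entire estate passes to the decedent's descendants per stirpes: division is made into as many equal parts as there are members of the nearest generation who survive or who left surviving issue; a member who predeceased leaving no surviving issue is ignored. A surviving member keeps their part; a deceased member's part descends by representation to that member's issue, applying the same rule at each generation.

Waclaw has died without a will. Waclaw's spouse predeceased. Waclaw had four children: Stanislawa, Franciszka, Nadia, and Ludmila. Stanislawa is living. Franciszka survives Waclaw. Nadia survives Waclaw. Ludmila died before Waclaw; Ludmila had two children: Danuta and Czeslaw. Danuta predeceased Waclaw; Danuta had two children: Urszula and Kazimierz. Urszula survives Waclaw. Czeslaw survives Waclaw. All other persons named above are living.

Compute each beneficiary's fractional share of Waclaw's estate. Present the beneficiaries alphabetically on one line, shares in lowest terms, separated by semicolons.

There is no surviving spouse, so the entire estate passes to Waclaw's descendants per stirpes.
The estate is divided into 4 equal shares of 1/4 among Stanislawa, Franciszka, Nadia, Ludmila.
Stanislawa is living and takes 1/4.
Franciszka is living and takes 1/4.
Nadia is living and takes 1/4.
Ludmila predeceased; the 1/4 allotted to Ludmila's branch passes to Ludmila's issue by representation.
The 1/4 is divided into 2 equal shares of 1/8 among Danuta, Czeslaw.
Danuta predeceased; the 1/8 allotted to Danuta's branch passes to Danuta's issue by representation.
The 1/8 is divided into 2 equal shares of 1/16 among Urszula, Kazimierz.
Urszula is living and takes 1/16.
Kazimierz is living and takes 1/16.
Czeslaw is living and takes 1/8.

Czeslaw 1/8; Franciszka 1/4; Kazimierz 1/16; Nadia 1/4; Stanislawa 1/4; Urszula 1/16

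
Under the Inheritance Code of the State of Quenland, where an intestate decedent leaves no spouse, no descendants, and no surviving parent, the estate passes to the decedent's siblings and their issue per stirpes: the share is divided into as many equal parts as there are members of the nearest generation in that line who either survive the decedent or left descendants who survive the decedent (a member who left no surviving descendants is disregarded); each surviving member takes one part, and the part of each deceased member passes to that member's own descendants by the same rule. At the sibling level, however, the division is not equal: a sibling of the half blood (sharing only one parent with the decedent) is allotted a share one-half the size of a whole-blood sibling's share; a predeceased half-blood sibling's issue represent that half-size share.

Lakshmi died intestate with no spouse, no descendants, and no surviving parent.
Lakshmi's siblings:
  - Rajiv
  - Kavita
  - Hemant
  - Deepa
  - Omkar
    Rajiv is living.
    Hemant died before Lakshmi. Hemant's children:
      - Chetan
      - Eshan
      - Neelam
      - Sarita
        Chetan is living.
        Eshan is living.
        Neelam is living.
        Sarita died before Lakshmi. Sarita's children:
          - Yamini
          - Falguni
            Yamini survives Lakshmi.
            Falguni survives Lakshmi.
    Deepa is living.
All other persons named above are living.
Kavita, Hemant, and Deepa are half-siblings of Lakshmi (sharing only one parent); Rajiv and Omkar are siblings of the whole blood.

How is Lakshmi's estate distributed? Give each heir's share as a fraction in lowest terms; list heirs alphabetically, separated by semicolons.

Chetan 1/28; Deepa 1/7; Eshan 1/28; Falguni 1/56; Kavita 1/7; Neelam 1/28; Omkar 2/7; Rajiv 2/7; Yamini 1/56

No spouse, descendants, or parent survives, so the estate passes to Lakshmi's siblings per stirpes.
Half-blood siblings count for one-half the weight of whole-blood siblings at the initial division.
Dividing 1 in proportion to weights (total weight 7/2): Rajiv (weight 1) → 2/7; Kavita (weight 1/2) → 1/7; Hemant (weight 1/2) → 1/7; Deepa (weight 1/2) → 1/7; Omkar (weight 1) → 2/7.
Rajiv is living and takes 2/7.
Kavita is living and takes 1/7.
Hemant predeceased; the 1/7 allotted to Hemant's branch passes to Hemant's issue by representation.
The 1/7 is divided into 4 equal shares of 1/28 among Chetan, Eshan, Neelam, Sarita.
Chetan is living and takes 1/28.
Eshan is living and takes 1/28.
Neelam is living and takes 1/28.
Sarita predeceased; the 1/28 allotted to Sarita's branch passes to Sarita's issue by representation.
The 1/28 is divided into 2 equal shares of 1/56 among Yamini, Falguni.
Yamini is living and takes 1/56.
Falguni is living and takes 1/56.
Deepa is living and takes 1/7.
Omkar is living and takes 2/7.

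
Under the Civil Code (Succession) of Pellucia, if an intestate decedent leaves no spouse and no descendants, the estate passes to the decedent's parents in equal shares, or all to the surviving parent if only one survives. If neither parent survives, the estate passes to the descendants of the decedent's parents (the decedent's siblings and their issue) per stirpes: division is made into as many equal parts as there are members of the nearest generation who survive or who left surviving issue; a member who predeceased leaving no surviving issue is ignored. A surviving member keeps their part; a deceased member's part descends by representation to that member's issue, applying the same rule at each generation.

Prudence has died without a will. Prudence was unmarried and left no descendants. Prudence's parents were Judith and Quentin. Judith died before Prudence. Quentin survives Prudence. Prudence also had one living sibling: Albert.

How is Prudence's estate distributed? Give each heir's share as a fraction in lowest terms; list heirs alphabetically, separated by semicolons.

Only one parent, Quentin, survives, so Quentin takes the entire estate. The siblings take nothing because a surviving parent has priority.

Quentin 1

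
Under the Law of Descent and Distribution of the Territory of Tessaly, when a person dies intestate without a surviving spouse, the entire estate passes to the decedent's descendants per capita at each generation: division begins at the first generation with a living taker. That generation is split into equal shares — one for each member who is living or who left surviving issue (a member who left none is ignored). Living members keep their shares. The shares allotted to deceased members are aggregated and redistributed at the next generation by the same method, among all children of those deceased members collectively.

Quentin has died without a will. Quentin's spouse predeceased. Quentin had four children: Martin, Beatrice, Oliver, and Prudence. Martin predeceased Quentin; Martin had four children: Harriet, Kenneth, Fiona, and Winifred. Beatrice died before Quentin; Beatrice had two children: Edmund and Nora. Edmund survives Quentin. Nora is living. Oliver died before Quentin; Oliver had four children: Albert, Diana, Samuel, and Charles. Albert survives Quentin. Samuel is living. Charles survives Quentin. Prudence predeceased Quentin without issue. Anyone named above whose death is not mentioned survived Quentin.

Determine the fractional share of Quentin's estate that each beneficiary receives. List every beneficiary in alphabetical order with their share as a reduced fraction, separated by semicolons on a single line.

There is no surviving spouse, so the entire estate passes to Quentin's descendants per capita at each generation.
No one at generation 1 (Martin, Beatrice, Oliver) is living; moving to the next generation.
At generation 2 (Harriet, Kenneth, Fiona, Winifred, Edmund, Nora, Albert, Diana, Samuel, Charles) there are 10 shares of (1)/10 = 1/10 each.
Living: Harriet, Kenneth, Fiona, Winifred, Edmund, Nora, Albert, Diana, Samuel, and Charles — each takes 1/10.

Albert 1/10; Charles 1/10; Diana 1/10; Edmund 1/10; Fiona 1/10; Harriet 1/10; Kenneth 1/10; Nora 1/10; Samuel 1/10; Winifred 1/10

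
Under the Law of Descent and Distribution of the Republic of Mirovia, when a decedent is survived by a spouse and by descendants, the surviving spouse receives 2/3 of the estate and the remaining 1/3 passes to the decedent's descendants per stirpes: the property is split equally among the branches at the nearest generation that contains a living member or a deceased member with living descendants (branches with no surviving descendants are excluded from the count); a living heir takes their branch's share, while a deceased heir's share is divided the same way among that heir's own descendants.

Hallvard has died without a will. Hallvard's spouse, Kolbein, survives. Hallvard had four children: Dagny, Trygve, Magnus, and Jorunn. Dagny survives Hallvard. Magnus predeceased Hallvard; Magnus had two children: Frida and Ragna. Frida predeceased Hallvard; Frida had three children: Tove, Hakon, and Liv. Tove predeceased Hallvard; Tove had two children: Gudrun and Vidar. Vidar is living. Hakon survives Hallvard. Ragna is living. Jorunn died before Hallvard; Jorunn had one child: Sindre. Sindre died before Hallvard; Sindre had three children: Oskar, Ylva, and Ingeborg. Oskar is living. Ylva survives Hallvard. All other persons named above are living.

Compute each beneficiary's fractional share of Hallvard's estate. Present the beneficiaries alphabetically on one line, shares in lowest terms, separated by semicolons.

Dagny 1/12; Gudrun 1/144; Hakon 1/72; Ingeborg 1/36; Kolbein 2/3; Liv 1/72; Oskar 1/36; Ragna 1/24; Trygve 1/12; Vidar 1/144; Ylva 1/36

Kolbein, as surviving spouse, takes 2/3.
The remaining 1/3 passes to Hallvard's descendants per stirpes.
The 1/3 is divided into 4 equal shares of 1/12 among Dagny, Trygve, Magnus, Jorunn.
Dagny is living and takes 1/12.
Trygve is living and takes 1/12.
Magnus predeceased; the 1/12 allotted to Magnus's branch passes to Magnus's issue by representation.
The 1/12 is divided into 2 equal shares of 1/24 among Frida, Ragna.
Frida predeceased; the 1/24 allotted to Frida's branch passes to Frida's issue by representation.
The 1/24 is divided into 3 equal shares of 1/72 among Tove, Hakon, Liv.
Tove predeceased; the 1/72 allotted to Tove's branch passes to Tove's issue by representation.
The 1/72 is divided into 2 equal shares of 1/144 among Gudrun, Vidar.
Gudrun is living and takes 1/144.
Vidar is living and takes 1/144.
Hakon is living and takes 1/72.
Liv is living and takes 1/72.
Ragna is living and takes 1/24.
Jorunn predeceased; the 1/12 allotted to Jorunn's branch passes to Jorunn's issue by representation.
Sindre's line is the sole branch at this level, so the full 1/12 passes to Sindre's issue by representation.
The 1/12 is divided into 3 equal shares of 1/36 among Oskar, Ylva, Ingeborg.
Oskar is living and takes 1/36.
Ylva is living and takes 1/36.
Ingeborg is living and takes 1/36.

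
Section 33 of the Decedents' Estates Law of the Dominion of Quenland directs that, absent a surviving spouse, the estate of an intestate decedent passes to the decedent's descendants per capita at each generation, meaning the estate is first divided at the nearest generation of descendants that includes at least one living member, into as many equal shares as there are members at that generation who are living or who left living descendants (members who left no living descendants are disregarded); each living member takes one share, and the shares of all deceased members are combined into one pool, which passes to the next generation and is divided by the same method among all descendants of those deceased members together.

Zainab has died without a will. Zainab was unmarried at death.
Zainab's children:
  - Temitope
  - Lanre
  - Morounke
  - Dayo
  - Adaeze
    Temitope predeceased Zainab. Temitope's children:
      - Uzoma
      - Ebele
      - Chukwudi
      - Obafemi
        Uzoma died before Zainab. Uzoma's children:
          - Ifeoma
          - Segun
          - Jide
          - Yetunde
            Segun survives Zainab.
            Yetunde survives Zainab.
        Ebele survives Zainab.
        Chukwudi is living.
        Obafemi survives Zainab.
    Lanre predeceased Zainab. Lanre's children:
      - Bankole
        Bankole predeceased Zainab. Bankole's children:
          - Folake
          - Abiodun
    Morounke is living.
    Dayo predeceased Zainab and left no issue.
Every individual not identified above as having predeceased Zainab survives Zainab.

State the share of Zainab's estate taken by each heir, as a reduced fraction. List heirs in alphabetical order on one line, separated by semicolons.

Abiodun 1/30; Adaeze 1/4; Chukwudi 1/10; Ebele 1/10; Folake 1/30; Ifeoma 1/30; Jide 1/30; Morounke 1/4; Obafemi 1/10; Segun 1/30; Yetunde 1/30

There is no surviving spouse, so the entire estate passes to Zainab's descendants per capita at each generation.
At generation 1 (Temitope, Lanre, Morounke, Adaeze) there are 4 shares of (1)/4 = 1/4 each.
Living: Morounke and Adaeze — each takes 1/4.
Deceased: Temitope and Lanre. Their combined 1/2 is pooled and carried to generation 2.
At generation 2 (Uzoma, Ebele, Chukwudi, Obafemi, Bankole) there are 5 shares of (1/2)/5 = 1/10 each.
Living: Ebele, Chukwudi, and Obafemi — each takes 1/10.
Deceased: Uzoma and Bankole. Their combined 1/5 is pooled and carried to generation 3.
At generation 3 (Ifeoma, Segun, Jide, Yetunde, Folake, Abiodun) there are 6 shares of (1/5)/6 = 1/30 each.
Living: Ifeoma, Segun, Jide, Yetunde, Folake, and Abiodun — each takes 1/30.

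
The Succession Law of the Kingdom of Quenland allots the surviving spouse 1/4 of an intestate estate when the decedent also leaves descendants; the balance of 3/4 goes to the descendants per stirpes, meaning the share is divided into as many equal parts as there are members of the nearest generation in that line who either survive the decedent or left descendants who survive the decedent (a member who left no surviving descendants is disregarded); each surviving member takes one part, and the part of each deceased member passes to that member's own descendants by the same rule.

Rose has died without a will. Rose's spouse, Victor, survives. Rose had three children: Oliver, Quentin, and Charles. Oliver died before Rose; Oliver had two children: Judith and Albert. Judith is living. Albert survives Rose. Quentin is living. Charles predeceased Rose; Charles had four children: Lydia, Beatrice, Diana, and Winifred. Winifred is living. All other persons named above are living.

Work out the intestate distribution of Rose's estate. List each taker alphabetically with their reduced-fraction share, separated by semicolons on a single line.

Albert 1/8; Beatrice 1/16; Diana 1/16; Judith 1/8; Lydia 1/16; Quentin 1/4; Victor 1/4; Winifred 1/16

Victor, as surviving spouse, takes 1/4.
The remaining 3/4 passes to Rose's descendants per stirpes.
The 3/4 is divided into 3 equal shares of 1/4 among Oliver, Quentin, Charles.
Oliver predeceased; the 1/4 allotted to Oliver's branch passes to Oliver's issue by representation.
The 1/4 is divided into 2 equal shares of 1/8 among Judith, Albert.
Judith is living and takes 1/8.
Albert is living and takes 1/8.
Quentin is living and takes 1/4.
Charles predeceased; the 1/4 allotted to Charles's branch passes to Charles's issue by representation.
The 1/4 is divided into 4 equal shares of 1/16 among Lydia, Beatrice, Diana, Winifred.
Lydia is living and takes 1/16.
Beatrice is living and takes 1/16.
Diana is living and takes 1/16.
Winifred is living and takes 1/16.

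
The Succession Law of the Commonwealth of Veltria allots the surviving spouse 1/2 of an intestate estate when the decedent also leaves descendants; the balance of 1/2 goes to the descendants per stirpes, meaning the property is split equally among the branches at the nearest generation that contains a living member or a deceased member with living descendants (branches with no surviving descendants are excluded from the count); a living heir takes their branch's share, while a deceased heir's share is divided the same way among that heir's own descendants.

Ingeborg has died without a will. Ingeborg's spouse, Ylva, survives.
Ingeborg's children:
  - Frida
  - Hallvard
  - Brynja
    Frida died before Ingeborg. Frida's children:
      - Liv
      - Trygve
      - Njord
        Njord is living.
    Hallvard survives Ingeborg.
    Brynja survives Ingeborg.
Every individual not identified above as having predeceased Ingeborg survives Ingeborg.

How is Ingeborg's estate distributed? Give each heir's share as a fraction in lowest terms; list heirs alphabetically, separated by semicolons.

Brynja 1/6; Hallvard 1/6; Liv 1/18; Njord 1/18; Trygve 1/18; Ylva 1/2

Ylva, as surviving spouse, takes 1/2.
The remaining 1/2 passes to Ingeborg's descendants per stirpes.
The 1/2 is divided into 3 equal shares of 1/6 among Frida, Hallvard, Brynja.
Frida predeceased; the 1/6 allotted to Frida's branch passes to Frida's issue by representation.
The 1/6 is divided into 3 equal shares of 1/18 among Liv, Trygve, Njord.
Liv is living and takes 1/18.
Trygve is living and takes 1/18.
Njord is living and takes 1/18.
Hallvard is living and takes 1/6.
Brynja is living and takes 1/6.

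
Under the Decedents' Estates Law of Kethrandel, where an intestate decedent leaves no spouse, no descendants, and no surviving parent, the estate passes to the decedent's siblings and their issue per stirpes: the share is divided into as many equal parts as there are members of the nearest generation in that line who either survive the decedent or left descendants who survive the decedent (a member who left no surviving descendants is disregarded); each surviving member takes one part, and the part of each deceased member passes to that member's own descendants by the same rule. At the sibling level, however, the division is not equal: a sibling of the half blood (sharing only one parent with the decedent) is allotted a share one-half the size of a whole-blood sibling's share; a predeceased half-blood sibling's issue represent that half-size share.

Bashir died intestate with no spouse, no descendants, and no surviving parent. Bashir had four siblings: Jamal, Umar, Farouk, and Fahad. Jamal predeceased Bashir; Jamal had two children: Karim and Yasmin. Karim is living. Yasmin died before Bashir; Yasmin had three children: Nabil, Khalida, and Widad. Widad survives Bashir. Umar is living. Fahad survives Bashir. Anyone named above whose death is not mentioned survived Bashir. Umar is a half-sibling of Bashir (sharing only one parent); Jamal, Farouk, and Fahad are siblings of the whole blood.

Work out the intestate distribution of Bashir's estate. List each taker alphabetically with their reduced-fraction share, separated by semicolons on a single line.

Fahad 2/7; Farouk 2/7; Karim 1/7; Khalida 1/21; Nabil 1/21; Umar 1/7; Widad 1/21

No spouse, descendants, or parent survives, so the estate passes to Bashir's siblings per stirpes.
Half-blood siblings count for one-half the weight of whole-blood siblings at the initial division.
Dividing 1 in proportion to weights (total weight 7/2): Jamal (weight 1) → 2/7; Umar (weight 1/2) → 1/7; Farouk (weight 1) → 2/7; Fahad (weight 1) → 2/7.
Jamal predeceased; the 2/7 allotted to Jamal's branch passes to Jamal's issue by representation.
The 2/7 is divided into 2 equal shares of 1/7 among Karim, Yasmin.
Karim is living and takes 1/7.
Yasmin predeceased; the 1/7 allotted to Yasmin's branch passes to Yasmin's issue by representation.
The 1/7 is divided into 3 equal shares of 1/21 among Nabil, Khalida, Widad.
Nabil is living and takes 1/21.
Khalida is living and takes 1/21.
Widad is living and takes 1/21.
Umar is living and takes 1/7.
Farouk is living and takes 2/7.
Fahad is living and takes 2/7.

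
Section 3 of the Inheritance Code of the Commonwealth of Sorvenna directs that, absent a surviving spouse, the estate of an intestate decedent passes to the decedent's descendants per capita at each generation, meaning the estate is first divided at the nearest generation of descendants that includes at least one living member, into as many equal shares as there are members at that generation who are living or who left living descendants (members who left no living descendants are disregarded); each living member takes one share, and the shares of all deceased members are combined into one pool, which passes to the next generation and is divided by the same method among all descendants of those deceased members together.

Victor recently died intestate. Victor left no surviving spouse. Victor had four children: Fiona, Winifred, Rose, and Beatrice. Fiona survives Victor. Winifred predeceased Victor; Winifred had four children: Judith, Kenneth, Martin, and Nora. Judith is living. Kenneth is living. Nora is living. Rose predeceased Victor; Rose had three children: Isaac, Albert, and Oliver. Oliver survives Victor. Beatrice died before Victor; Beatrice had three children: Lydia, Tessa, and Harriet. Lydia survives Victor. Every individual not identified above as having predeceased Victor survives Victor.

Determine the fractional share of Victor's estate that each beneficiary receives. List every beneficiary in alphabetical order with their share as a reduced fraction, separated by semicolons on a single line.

Albert 3/40; Fiona 1/4; Harriet 3/40; Isaac 3/40; Judith 3/40; Kenneth 3/40; Lydia 3/40; Martin 3/40; Nora 3/40; Oliver 3/40; Tessa 3/40

There is no surviving spouse, so the entire estate passes to Victor's descendants per capita at each generation.
At generation 1 (Fiona, Winifred, Rose, Beatrice) there are 4 shares of (1)/4 = 1/4 each.
Living: Fiona — each takes 1/4.
Deceased: Winifred, Rose, and Beatrice. Their combined 3/4 is pooled and carried to generation 2.
At generation 2 (Judith, Kenneth, Martin, Nora, Isaac, Albert, Oliver, Lydia, Tessa, Harriet) there are 10 shares of (3/4)/10 = 3/40 each.
Living: Judith, Kenneth, Martin, Nora, Isaac, Albert, Oliver, Lydia, Tessa, and Harriet — each takes 3/40.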